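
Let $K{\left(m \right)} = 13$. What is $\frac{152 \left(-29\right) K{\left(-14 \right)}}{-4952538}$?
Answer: $\frac{28652}{2476269} \approx 0.011571$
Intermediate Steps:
$\frac{152 \left(-29\right) K{\left(-14 \right)}}{-4952538} = \frac{152 \left(-29\right) 13}{-4952538} = \left(-4408\right) 13 \left(- \frac{1}{4952538}\right) = \left(-57304\right) \left(- \frac{1}{4952538}\right) = \frac{28652}{2476269}$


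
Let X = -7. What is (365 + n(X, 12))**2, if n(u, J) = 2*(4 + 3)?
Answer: 143641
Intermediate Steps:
n(u, J) = 14 (n(u, J) = 2*7 = 14)
(365 + n(X, 12))**2 = (365 + 14)**2 = 379**2 = 143641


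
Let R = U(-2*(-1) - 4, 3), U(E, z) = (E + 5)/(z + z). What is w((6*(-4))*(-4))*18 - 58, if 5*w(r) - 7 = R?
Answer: -31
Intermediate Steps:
U(E, z) = (5 + E)/(2*z) (U(E, z) = (5 + E)/((2*z)) = (5 + E)*(1/(2*z)) = (5 + E)/(2*z))
R = 1/2 (R = (1/2)*(5 + (-2*(-1) - 4))/3 = (1/2)*(1/3)*(5 + (2 - 4)) = (1/2)*(1/3)*(5 - 2) = (1/2)*(1/3)*3 = 1/2 ≈ 0.50000)
w(r) = 3/2 (w(r) = 7/5 + (1/5)*(1/2) = 7/5 + 1/10 = 3/2)
w((6*(-4))*(-4))*18 - 58 = (3/2)*18 - 58 = 27 - 58 = -31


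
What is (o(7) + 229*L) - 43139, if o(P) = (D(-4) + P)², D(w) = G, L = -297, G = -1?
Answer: -111116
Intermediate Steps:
D(w) = -1
o(P) = (-1 + P)²
(o(7) + 229*L) - 43139 = ((-1 + 7)² + 229*(-297)) - 43139 = (6² - 68013) - 43139 = (36 - 68013) - 43139 = -67977 - 43139 = -111116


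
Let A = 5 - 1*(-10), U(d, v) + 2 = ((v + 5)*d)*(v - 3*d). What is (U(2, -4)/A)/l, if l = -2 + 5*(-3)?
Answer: 22/255 ≈ 0.086275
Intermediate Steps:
l = -17 (l = -2 - 15 = -17)
U(d, v) = -2 + d*(5 + v)*(v - 3*d) (U(d, v) = -2 + ((v + 5)*d)*(v - 3*d) = -2 + ((5 + v)*d)*(v - 3*d) = -2 + (d*(5 + v))*(v - 3*d) = -2 + d*(5 + v)*(v - 3*d))
A = 15 (A = 5 + 10 = 15)
(U(2, -4)/A)/l = ((-2 - 15*2² + 2*(-4)² - 3*(-4)*2² + 5*2*(-4))/15)/(-17) = ((-2 - 15*4 + 2*16 - 3*(-4)*4 - 40)*(1/15))*(-1/17) = ((-2 - 60 + 32 + 48 - 40)*(1/15))*(-1/17) = -22*1/15*(-1/17) = -22/15*(-1/17) = 22/255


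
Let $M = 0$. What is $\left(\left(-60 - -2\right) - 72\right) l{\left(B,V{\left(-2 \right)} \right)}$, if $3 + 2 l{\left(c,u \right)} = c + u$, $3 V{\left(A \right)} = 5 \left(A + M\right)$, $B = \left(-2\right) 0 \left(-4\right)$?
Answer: $\frac{1235}{3} \approx 411.67$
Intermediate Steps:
$B = 0$ ($B = 0 \left(-4\right) = 0$)
$V{\left(A \right)} = \frac{5 A}{3}$ ($V{\left(A \right)} = \frac{5 \left(A + 0\right)}{3} = \frac{5 A}{3}$)
$l{\left(c,u \right)} = - \frac{3}{2} + \frac{c}{2} + \frac{u}{2}$ ($l{\left(c,u \right)} = - \frac{3}{2} + \frac{c + u}{2} = - \frac{3}{2} + \left(\frac{c}{2} + \frac{u}{2}\right) = - \frac{3}{2} + \frac{c}{2} + \frac{u}{2}$)
$\left(\left(-60 - -2\right) - 72\right) l{\left(B,V{\left(-2 \right)} \right)} = \left(\left(-60 - -2\right) - 72\right) \left(- \frac{3}{2} + \frac{1}{2} \cdot 0 + \frac{\frac{5}{3} \left(-2\right)}{2}\right) = \left(\left(-60 + 2\right) - 72\right) \left(- \frac{3}{2} + 0 + \frac{1}{2} \left(- \frac{10}{3}\right)\right) = \left(-58 - 72\right) \left(- \frac{3}{2} + 0 - \frac{5}{3}\right) = \left(-130\right) \left(- \frac{19}{6}\right) = \frac{1235}{3}$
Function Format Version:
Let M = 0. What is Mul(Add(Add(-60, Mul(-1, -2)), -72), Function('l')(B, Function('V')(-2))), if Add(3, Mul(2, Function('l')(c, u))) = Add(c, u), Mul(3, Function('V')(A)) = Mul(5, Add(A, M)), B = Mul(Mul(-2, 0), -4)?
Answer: Rational(1235, 3) ≈ 411.67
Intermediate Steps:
B = 0 (B = Mul(0, -4) = 0)
Function('V')(A) = Mul(Rational(5, 3), A) (Function('V')(A) = Mul(Rational(1, 3), Mul(5, Add(A, 0))) = Mul(Rational(1, 3), Mul(5, A)) = Mul(Rational(5, 3), A))
Function('l')(c, u) = Add(Rational(-3, 2), Mul(Rational(1, 2), c), Mul(Rational(1, 2), u)) (Function('l')(c, u) = Add(Rational(-3, 2), Mul(Rational(1, 2), Add(c, u))) = Add(Rational(-3, 2), Add(Mul(Rational(1, 2), c), Mul(Rational(1, 2), u))) = Add(Rational(-3, 2), Mul(Rational(1, 2), c), Mul(Rational(1, 2), u)))
Mul(Add(Add(-60, Mul(-1, -2)), -72), Function('l')(B, Function('V')(-2))) = Mul(Add(Add(-60, Mul(-1, -2)), -72), Add(Rational(-3, 2), Mul(Rational(1, 2), 0), Mul(Rational(1, 2), Mul(Rational(5, 3), -2)))) = Mul(Add(Add(-60, 2), -72), Add(Rational(-3, 2), 0, Mul(Rational(1, 2), Rational(-10, 3)))) = Mul(Add(-58, -72), Add(Rational(-3, 2), 0, Rational(-5, 3))) = Mul(-130, Rational(-19, 6)) = Rational(1235, 3)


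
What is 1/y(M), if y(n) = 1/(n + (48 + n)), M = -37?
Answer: -26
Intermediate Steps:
y(n) = 1/(48 + 2*n)
1/y(M) = 1/(1/(2*(24 - 37))) = 1/((½)/(-13)) = 1/((½)*(-1/13)) = 1/(-1/26) = -26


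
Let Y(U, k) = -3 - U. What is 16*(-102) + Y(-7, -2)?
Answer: -1628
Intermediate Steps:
16*(-102) + Y(-7, -2) = 16*(-102) + (-3 - 1*(-7)) = -1632 + (-3 + 7) = -1632 + 4 = -1628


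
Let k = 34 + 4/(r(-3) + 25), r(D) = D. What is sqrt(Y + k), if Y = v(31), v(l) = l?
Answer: sqrt(7887)/11 ≈ 8.0735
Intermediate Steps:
Y = 31
k = 376/11 (k = 34 + 4/(-3 + 25) = 34 + 4/22 = 34 + (1/22)*4 = 34 + 2/11 = 376/11 ≈ 34.182)
sqrt(Y + k) = sqrt(31 + 376/11) = sqrt(717/11) = sqrt(7887)/11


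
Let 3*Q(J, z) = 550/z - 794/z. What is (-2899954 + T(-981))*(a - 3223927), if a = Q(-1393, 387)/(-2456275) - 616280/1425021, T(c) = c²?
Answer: 8461688467475112195818791831/1354594217771925 ≈ 6.2467e+12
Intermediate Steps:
Q(J, z) = -244/(3*z) (Q(J, z) = (550/z - 794/z)/3 = (-244/z)/3 = -244/(3*z))
a = -585822355857292/1354594217771925 (a = -244/3/387/(-2456275) - 616280/1425021 = -244/3*1/387*(-1/2456275) - 616280*1/1425021 = -244/1161*(-1/2456275) - 616280/1425021 = 244/2851735275 - 616280/1425021 = -585822355857292/1354594217771925 ≈ -0.43247)
(-2899954 + T(-981))*(a - 3223927) = (-2899954 + (-981)²)*(-585822355857292/1354594217771925 - 3223927) = (-2899954 + 962361)*(-4367113458541144706767/1354594217771925) = -1937593*(-4367113458541144706767/1354594217771925) = 8461688467475112195818791831/1354594217771925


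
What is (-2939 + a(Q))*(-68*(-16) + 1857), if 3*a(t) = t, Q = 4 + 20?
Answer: -8631795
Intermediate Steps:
Q = 24
a(t) = t/3
(-2939 + a(Q))*(-68*(-16) + 1857) = (-2939 + (⅓)*24)*(-68*(-16) + 1857) = (-2939 + 8)*(1088 + 1857) = -2931*2945 = -8631795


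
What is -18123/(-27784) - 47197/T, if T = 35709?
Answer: -664167241/992138856 ≈ -0.66943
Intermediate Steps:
-18123/(-27784) - 47197/T = -18123/(-27784) - 47197/35709 = -18123*(-1/27784) - 47197*1/35709 = 18123/27784 - 47197/35709 = -664167241/992138856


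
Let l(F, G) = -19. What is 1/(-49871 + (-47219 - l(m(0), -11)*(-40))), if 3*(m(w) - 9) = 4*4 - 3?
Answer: -1/97850 ≈ -1.0220e-5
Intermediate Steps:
m(w) = 40/3 (m(w) = 9 + (4*4 - 3)/3 = 9 + (16 - 3)/3 = 9 + (1/3)*13 = 9 + 13/3 = 40/3)
1/(-49871 + (-47219 - l(m(0), -11)*(-40))) = 1/(-49871 + (-47219 - (-19)*(-40))) = 1/(-49871 + (-47219 - 1*760)) = 1/(-49871 + (-47219 - 760)) = 1/(-49871 - 47979) = 1/(-97850) = -1/97850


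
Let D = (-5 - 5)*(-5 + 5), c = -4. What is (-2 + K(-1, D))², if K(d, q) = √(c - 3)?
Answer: (2 - I*√7)² ≈ -3.0 - 10.583*I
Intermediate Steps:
D = 0 (D = -10*0 = 0)
K(d, q) = I*√7 (K(d, q) = √(-4 - 3) = √(-7) = I*√7)
(-2 + K(-1, D))² = (-2 + I*√7)²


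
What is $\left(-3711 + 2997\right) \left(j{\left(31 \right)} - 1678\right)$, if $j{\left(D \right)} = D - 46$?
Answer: $1208802$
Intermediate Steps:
$j{\left(D \right)} = -46 + D$
$\left(-3711 + 2997\right) \left(j{\left(31 \right)} - 1678\right) = \left(-3711 + 2997\right) \left(\left(-46 + 31\right) - 1678\right) = - 714 \left(-15 - 1678\right) = \left(-714\right) \left(-1693\right) = 1208802$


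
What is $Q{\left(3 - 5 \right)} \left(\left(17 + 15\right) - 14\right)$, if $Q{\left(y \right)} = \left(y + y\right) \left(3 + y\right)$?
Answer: $-72$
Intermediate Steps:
$Q{\left(y \right)} = 2 y \left(3 + y\right)$
$Q{\left(3 - 5 \right)} \left(\left(17 + 15\right) - 14\right) = 2 \left(3 - 5\right) \left(3 + \left(3 - 5\right)\right) \left(\left(17 + 15\right) - 14\right) = 2 \left(3 - 5\right) \left(3 + \left(3 - 5\right)\right) \left(32 - 14\right) = 2 \left(-2\right) \left(3 - 2\right) 18 = 2 \left(-2\right) 1 \cdot 18 = \left(-4\right) 18 = -72$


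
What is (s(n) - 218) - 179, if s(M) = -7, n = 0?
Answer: -404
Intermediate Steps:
(s(n) - 218) - 179 = (-7 - 218) - 179 = -225 - 179 = -404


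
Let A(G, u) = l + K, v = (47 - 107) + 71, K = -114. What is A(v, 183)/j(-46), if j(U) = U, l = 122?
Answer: -4/23 ≈ -0.17391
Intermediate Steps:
v = 11 (v = -60 + 71 = 11)
A(G, u) = 8 (A(G, u) = 122 - 114 = 8)
A(v, 183)/j(-46) = 8/(-46) = 8*(-1/46) = -4/23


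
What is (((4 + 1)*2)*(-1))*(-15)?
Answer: 150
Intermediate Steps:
(((4 + 1)*2)*(-1))*(-15) = ((5*2)*(-1))*(-15) = (10*(-1))*(-15) = -10*(-15) = 150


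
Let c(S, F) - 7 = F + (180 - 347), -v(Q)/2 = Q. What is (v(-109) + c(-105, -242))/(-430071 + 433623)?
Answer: -23/444 ≈ -0.051802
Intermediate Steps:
v(Q) = -2*Q
c(S, F) = -160 + F (c(S, F) = 7 + (F + (180 - 347)) = 7 + (F - 167) = 7 + (-167 + F) = -160 + F)
(v(-109) + c(-105, -242))/(-430071 + 433623) = (-2*(-109) + (-160 - 242))/(-430071 + 433623) = (218 - 402)/3552 = -184*1/3552 = -23/444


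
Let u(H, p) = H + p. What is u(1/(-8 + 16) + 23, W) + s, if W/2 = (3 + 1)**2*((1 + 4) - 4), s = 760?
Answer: 6521/8 ≈ 815.13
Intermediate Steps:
W = 32 (W = 2*((3 + 1)**2*((1 + 4) - 4)) = 2*(4**2*(5 - 4)) = 2*(16*1) = 2*16 = 32)
u(1/(-8 + 16) + 23, W) + s = ((1/(-8 + 16) + 23) + 32) + 760 = ((1/8 + 23) + 32) + 760 = (185/8 + 32) + 760 = 441/8 + 760 = 6521/8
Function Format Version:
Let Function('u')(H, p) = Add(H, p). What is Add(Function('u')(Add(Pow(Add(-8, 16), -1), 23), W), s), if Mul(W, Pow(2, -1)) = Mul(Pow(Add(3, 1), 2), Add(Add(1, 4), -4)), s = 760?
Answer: Rational(6521, 8) ≈ 815.13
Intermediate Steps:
W = 32 (W = Mul(2, Mul(Pow(Add(3, 1), 2), Add(Add(1, 4), -4))) = Mul(2, Mul(Pow(4, 2), Add(5, -4))) = Mul(2, Mul(16, 1)) = Mul(2, 16) = 32)
Add(Function('u')(Add(Pow(Add(-8, 16), -1), 23), W), s) = Add(Add(Add(Pow(Add(-8, 16), -1), 23), 32), 760) = Add(Add(Add(Pow(8, -1), 23), 32), 760) = Add(Add(Add(Rational(1, 8), 23), 32), 760) = Add(Add(Rational(185, 8), 32), 760) = Add(Rational(441, 8), 760) = Rational(6521, 8)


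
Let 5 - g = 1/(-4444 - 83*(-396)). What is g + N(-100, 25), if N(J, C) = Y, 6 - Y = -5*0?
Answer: 312663/28424 ≈ 11.000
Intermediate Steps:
g = 142119/28424 (g = 5 - 1/(-4444 - 83*(-396)) = 5 - 1/(-4444 + 32868) = 5 - 1/28424 = 142119/28424 ≈ 5.0000)
Y = 6 (Y = 6 - (-5)*0 = 6 - 1*0 = 6 + 0 = 6)
N(J, C) = 6
g + N(-100, 25) = 142119/28424 + 6 = 312663/28424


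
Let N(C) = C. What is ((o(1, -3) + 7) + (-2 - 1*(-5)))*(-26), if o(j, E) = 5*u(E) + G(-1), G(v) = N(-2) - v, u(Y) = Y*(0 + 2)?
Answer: 546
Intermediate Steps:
u(Y) = 2*Y (u(Y) = Y*2 = 2*Y)
G(v) = -2 - v
o(j, E) = -1 + 10*E (o(j, E) = 5*(2*E) + (-2 - 1*(-1)) = 10*E + (-2 + 1) = 10*E - 1 = -1 + 10*E)
((o(1, -3) + 7) + (-2 - 1*(-5)))*(-26) = (((-1 + 10*(-3)) + 7) + (-2 - 1*(-5)))*(-26) = (((-1 - 30) + 7) + (-2 + 5))*(-26) = ((-31 + 7) + 3)*(-26) = (-24 + 3)*(-26) = -21*(-26) = 546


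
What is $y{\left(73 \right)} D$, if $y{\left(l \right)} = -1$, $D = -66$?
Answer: $66$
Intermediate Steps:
$y{\left(73 \right)} D = \left(-1\right) \left(-66\right) = 66$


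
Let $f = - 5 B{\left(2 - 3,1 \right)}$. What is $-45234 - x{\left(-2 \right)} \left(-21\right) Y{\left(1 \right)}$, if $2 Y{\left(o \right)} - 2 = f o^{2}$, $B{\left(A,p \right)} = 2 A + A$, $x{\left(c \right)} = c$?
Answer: $-45591$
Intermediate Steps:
$B{\left(A,p \right)} = 3 A$
$f = 15$ ($f = - 5 \cdot 3 \left(2 - 3\right) = - 5 \cdot 3 \left(-1\right) = \left(-5\right) \left(-3\right) = 15$)
$Y{\left(o \right)} = 1 + \frac{15 o^{2}}{2}$
$-45234 - x{\left(-2 \right)} \left(-21\right) Y{\left(1 \right)} = -45234 - \left(-2\right) \left(-21\right) \left(1 + \frac{15 \cdot 1^{2}}{2}\right) = -45234 - 42 \left(1 + \frac{15}{2} \cdot 1\right) = -45234 - 42 \left(1 + \frac{15}{2}\right) = -45234 - 42 \cdot \frac{17}{2} = -45234 - 357 = -45591$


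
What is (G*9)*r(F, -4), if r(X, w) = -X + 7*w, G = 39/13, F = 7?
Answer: -945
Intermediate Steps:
G = 3 (G = 39*(1/13) = 3)
(G*9)*r(F, -4) = (3*9)*(-1*7 + 7*(-4)) = 27*(-7 - 28) = 27*(-35) = -945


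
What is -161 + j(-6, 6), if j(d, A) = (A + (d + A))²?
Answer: -125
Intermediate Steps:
j(d, A) = (d + 2*A)² (j(d, A) = (A + (A + d))² = (d + 2*A)²)
-161 + j(-6, 6) = -161 + (-6 + 2*6)² = -161 + (-6 + 12)² = -161 + 6² = -161 + 36 = -125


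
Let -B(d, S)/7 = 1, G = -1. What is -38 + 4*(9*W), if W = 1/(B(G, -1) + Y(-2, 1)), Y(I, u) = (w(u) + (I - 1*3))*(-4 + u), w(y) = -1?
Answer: -382/11 ≈ -34.727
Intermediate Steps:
B(d, S) = -7 (B(d, S) = -7*1 = -7)
Y(I, u) = (-4 + I)*(-4 + u) (Y(I, u) = (-1 + (I - 1*3))*(-4 + u) = (-1 + (I - 3))*(-4 + u) = (-1 + (-3 + I))*(-4 + u) = (-4 + I)*(-4 + u))
W = 1/11 (W = 1/(-7 + (16 - 4*(-2) - 4*1 - 2*1)) = 1/(-7 + (16 + 8 - 4 - 2)) = 1/(-7 + 18) = 1/11 ≈ 0.090909)
-38 + 4*(9*W) = -38 + 4*(9*(1/11)) = -38 + 4*(9/11) = -38 + 36/11 = -382/11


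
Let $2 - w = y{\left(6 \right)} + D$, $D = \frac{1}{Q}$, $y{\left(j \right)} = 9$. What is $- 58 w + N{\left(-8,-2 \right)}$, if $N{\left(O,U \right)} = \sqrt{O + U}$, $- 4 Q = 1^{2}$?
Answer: $174 + i \sqrt{10} \approx 174.0 + 3.1623 i$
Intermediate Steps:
$Q = - \frac{1}{4}$ ($Q = - \frac{1^{2}}{4} = \left(- \frac{1}{4}\right) 1 = - \frac{1}{4} \approx -0.25$)
$D = -4$ ($D = \frac{1}{- \frac{1}{4}} = -4$)
$w = -3$ ($w = 2 - \left(9 - 4\right) = 2 - 5 = -3$)
$- 58 w + N{\left(-8,-2 \right)} = \left(-58\right) \left(-3\right) + \sqrt{-8 - 2} = 174 + \sqrt{-10} = 174 + i \sqrt{10}$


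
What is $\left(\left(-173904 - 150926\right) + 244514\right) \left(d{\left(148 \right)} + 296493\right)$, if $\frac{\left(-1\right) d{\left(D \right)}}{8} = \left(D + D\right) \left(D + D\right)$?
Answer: $32482601460$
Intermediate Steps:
$d{\left(D \right)} = - 32 D^{2}$ ($d{\left(D \right)} = - 8 \left(D + D\right) \left(D + D\right) = - 8 \cdot 2 D 2 D = - 8 \cdot 4 D^{2} = - 32 D^{2}$)
$\left(\left(-173904 - 150926\right) + 244514\right) \left(d{\left(148 \right)} + 296493\right) = \left(\left(-173904 - 150926\right) + 244514\right) \left(- 32 \cdot 148^{2} + 296493\right) = \left(\left(-173904 - 150926\right) + 244514\right) \left(\left(-32\right) 21904 + 296493\right) = \left(-324830 + 244514\right) \left(-700928 + 296493\right) = \left(-80316\right) \left(-404435\right) = 32482601460$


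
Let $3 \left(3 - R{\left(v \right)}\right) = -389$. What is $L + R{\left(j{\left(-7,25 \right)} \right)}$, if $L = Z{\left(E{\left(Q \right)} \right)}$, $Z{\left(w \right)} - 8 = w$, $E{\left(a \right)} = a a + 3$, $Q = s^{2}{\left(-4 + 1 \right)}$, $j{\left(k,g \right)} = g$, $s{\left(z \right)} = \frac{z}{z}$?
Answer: $\frac{434}{3} \approx 144.67$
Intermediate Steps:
$s{\left(z \right)} = 1$
$R{\left(v \right)} = \frac{398}{3}$ ($R{\left(v \right)} = 3 - - \frac{389}{3} = 3 + \frac{389}{3} = \frac{398}{3}$)
$Q = 1$ ($Q = 1^{2} = 1$)
$E{\left(a \right)} = 3 + a^{2}$ ($E{\left(a \right)} = a^{2} + 3 = 3 + a^{2}$)
$Z{\left(w \right)} = 8 + w$
$L = 12$ ($L = 8 + \left(3 + 1^{2}\right) = 8 + \left(3 + 1\right) = 8 + 4 = 12$)
$L + R{\left(j{\left(-7,25 \right)} \right)} = 12 + \frac{398}{3} = \frac{434}{3}$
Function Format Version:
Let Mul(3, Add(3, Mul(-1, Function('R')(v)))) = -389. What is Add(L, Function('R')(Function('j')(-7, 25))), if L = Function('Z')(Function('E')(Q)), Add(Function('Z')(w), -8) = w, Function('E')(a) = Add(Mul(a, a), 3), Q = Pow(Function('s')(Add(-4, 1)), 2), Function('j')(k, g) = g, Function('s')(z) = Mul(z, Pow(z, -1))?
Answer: Rational(434, 3) ≈ 144.67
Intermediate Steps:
Function('s')(z) = 1
Function('R')(v) = Rational(398, 3) (Function('R')(v) = Add(3, Mul(Rational(-1, 3), -389)) = Add(3, Rational(389, 3)) = Rational(398, 3))
Q = 1 (Q = Pow(1, 2) = 1)
Function('E')(a) = Add(3, Pow(a, 2)) (Function('E')(a) = Add(Pow(a, 2), 3) = Add(3, Pow(a, 2)))
Function('Z')(w) = Add(8, w)
L = 12 (L = Add(8, Add(3, Pow(1, 2))) = Add(8, Add(3, 1)) = Add(8, 4) = 12)
Add(L, Function('R')(Function('j')(-7, 25))) = Add(12, Rational(398, 3)) = Rational(434, 3)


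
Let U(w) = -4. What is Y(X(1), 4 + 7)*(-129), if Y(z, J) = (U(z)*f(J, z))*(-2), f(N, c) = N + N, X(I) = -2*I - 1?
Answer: -22704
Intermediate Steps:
X(I) = -1 - 2*I
f(N, c) = 2*N
Y(z, J) = 16*J (Y(z, J) = -8*J*(-2) = 16*J)
Y(X(1), 4 + 7)*(-129) = (16*(4 + 7))*(-129) = (16*11)*(-129) = 176*(-129) = -22704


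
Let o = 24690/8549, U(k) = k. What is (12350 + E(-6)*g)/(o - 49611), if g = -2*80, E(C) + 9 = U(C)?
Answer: -126097750/424099749 ≈ -0.29733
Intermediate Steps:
E(C) = -9 + C
g = -160
o = 24690/8549 (o = 24690*(1/8549) = 24690/8549 ≈ 2.8881)
(12350 + E(-6)*g)/(o - 49611) = (12350 + (-9 - 6)*(-160))/(24690/8549 - 49611) = (12350 - 15*(-160))/(-424099749/8549) = (12350 + 2400)*(-8549/424099749) = 14750*(-8549/424099749) = -126097750/424099749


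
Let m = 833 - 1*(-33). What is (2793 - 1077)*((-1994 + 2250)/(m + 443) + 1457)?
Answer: 297565164/119 ≈ 2.5005e+6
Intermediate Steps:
m = 866 (m = 833 + 33 = 866)
(2793 - 1077)*((-1994 + 2250)/(m + 443) + 1457) = (2793 - 1077)*((-1994 + 2250)/(866 + 443) + 1457) = 1716*(256/1309 + 1457) = 1716*(1907469/1309) = 297565164/119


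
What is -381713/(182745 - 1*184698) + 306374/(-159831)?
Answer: 958908287/4954761 ≈ 193.53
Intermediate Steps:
-381713/(182745 - 1*184698) + 306374/(-159831) = -381713/(182745 - 184698) + 306374*(-1/159831) = -381713/(-1953) - 306374/159831 = -381713*(-1/1953) - 306374/159831 = 381713/1953 - 306374/159831 = 958908287/4954761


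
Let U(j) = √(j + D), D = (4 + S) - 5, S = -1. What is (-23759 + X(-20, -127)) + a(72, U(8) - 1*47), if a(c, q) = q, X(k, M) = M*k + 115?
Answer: -21151 + √6 ≈ -21149.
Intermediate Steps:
D = -2 (D = (4 - 1) - 5 = 3 - 5 = -2)
X(k, M) = 115 + M*k
U(j) = √(-2 + j) (U(j) = √(j - 2) = √(-2 + j))
(-23759 + X(-20, -127)) + a(72, U(8) - 1*47) = (-23759 + (115 - 127*(-20))) + (√(-2 + 8) - 1*47) = (-23759 + (115 + 2540)) + (√6 - 47) = (-23759 + 2655) + (-47 + √6) = -21104 + (-47 + √6) = -21151 + √6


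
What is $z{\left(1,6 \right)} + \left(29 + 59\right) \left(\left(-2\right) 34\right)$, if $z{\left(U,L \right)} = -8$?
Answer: $-5992$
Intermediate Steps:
$z{\left(1,6 \right)} + \left(29 + 59\right) \left(\left(-2\right) 34\right) = -8 + \left(29 + 59\right) \left(\left(-2\right) 34\right) = -8 + 88 \left(-68\right) = -8 - 5984 = -5992$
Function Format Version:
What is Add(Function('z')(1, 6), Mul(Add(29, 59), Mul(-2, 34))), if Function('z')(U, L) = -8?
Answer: -5992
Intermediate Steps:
Add(Function('z')(1, 6), Mul(Add(29, 59), Mul(-2, 34))) = Add(-8, Mul(Add(29, 59), Mul(-2, 34))) = Add(-8, Mul(88, -68)) = Add(-8, -5984) = -5992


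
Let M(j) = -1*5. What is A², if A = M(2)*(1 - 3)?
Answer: 100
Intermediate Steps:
M(j) = -5
A = 10 (A = -5*(1 - 3) = -5*(-2) = 10)
A² = 10² = 100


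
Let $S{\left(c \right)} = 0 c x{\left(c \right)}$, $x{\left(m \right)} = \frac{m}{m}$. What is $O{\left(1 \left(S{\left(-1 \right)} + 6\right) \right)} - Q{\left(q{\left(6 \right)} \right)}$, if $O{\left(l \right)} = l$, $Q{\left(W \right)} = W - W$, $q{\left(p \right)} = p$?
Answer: $6$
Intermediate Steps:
$Q{\left(W \right)} = 0$
$x{\left(m \right)} = 1$
$S{\left(c \right)} = 0$ ($S{\left(c \right)} = 0 c 1 = 0 \cdot 1 = 0$)
$O{\left(1 \left(S{\left(-1 \right)} + 6\right) \right)} - Q{\left(q{\left(6 \right)} \right)} = 1 \left(0 + 6\right) - 0 = 1 \cdot 6 + 0 = 6 + 0 = 6$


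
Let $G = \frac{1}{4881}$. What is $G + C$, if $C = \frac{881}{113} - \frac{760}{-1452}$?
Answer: $\frac{555264844}{66737913} \approx 8.3201$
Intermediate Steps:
$G = \frac{1}{4881} \approx 0.00020488$
$C = \frac{341273}{41019}$ ($C = 881 \cdot \frac{1}{113} - - \frac{190}{363} = \frac{881}{113} + \frac{190}{363} = \frac{341273}{41019} \approx 8.3199$)
$G + C = \frac{1}{4881} + \frac{341273}{41019} = \frac{555264844}{66737913}$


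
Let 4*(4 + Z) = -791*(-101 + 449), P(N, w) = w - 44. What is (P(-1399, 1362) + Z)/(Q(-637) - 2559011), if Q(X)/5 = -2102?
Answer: 22501/856507 ≈ 0.026271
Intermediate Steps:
P(N, w) = -44 + w
Z = -68821 (Z = -4 + (-791*(-101 + 449))/4 = -4 + (-791*348)/4 = -4 + (1/4)*(-275268) = -4 - 68817 = -68821)
Q(X) = -10510 (Q(X) = 5*(-2102) = -10510)
(P(-1399, 1362) + Z)/(Q(-637) - 2559011) = ((-44 + 1362) - 68821)/(-10510 - 2559011) = (1318 - 68821)/(-2569521) = -67503*(-1/2569521) = 22501/856507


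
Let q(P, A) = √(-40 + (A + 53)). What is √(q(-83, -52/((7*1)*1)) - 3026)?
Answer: √(-148274 + 7*√273)/7 ≈ 54.988*I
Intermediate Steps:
q(P, A) = √(13 + A) (q(P, A) = √(-40 + (53 + A)) = √(13 + A))
√(q(-83, -52/((7*1)*1)) - 3026) = √(√(13 - 52/((7*1)*1)) - 3026) = √(√(13 - 52/(7*1)) - 3026) = √(√(13 - 52/7) - 3026) = √(√(39/7) - 3026) = √(√273/7 - 3026) = √(-3026 + √273/7)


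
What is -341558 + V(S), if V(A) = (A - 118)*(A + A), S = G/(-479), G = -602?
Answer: -78434736758/229441 ≈ -3.4185e+5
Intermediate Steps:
S = 602/479 (S = -602/(-479) = -602*(-1/479) = 602/479 ≈ 1.2568)
V(A) = 2*A*(-118 + A) (V(A) = (-118 + A)*(2*A) = 2*A*(-118 + A))
-341558 + V(S) = -341558 + 2*(602/479)*(-118 + 602/479) = -341558 + 2*(602/479)*(-55920/479) = -341558 - 67327680/229441 = -78434736758/229441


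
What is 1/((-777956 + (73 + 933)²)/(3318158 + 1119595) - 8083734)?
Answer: -4437753/35873614575622 ≈ -1.2371e-7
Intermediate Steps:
1/((-777956 + (73 + 933)²)/(3318158 + 1119595) - 8083734) = 1/((-777956 + 1006²)/4437753 - 8083734) = 1/((-777956 + 1012036)*(1/4437753) - 8083734) = 1/(234080*(1/4437753) - 8083734) = 1/(234080/4437753 - 8083734) = 1/(-35873614575622/4437753) = -4437753/35873614575622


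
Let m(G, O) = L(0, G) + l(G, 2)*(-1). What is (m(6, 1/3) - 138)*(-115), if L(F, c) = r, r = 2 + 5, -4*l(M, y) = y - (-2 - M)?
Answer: 29555/2 ≈ 14778.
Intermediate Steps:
l(M, y) = -1/2 - M/4 - y/4 (l(M, y) = -(y - (-2 - M))/4 = -(y + (2 + M))/4 = -(2 + M + y)/4 = -1/2 - M/4 - y/4)
r = 7
L(F, c) = 7
m(G, O) = 8 + G/4 (m(G, O) = 7 + (-1/2 - G/4 - 1/4*2)*(-1) = 7 + (-1/2 - G/4 - 1/2)*(-1) = 7 + (-1 - G/4)*(-1) = 7 + (1 + G/4) = 8 + G/4)
(m(6, 1/3) - 138)*(-115) = ((8 + (1/4)*6) - 138)*(-115) = ((8 + 3/2) - 138)*(-115) = (19/2 - 138)*(-115) = -257/2*(-115) = 29555/2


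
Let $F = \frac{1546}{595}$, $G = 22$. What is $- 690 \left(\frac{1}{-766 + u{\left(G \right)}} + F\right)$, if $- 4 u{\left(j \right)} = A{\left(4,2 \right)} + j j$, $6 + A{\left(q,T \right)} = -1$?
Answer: $- \frac{755136828}{421379} \approx -1792.1$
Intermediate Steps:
$A{\left(q,T \right)} = -7$ ($A{\left(q,T \right)} = -6 - 1 = -7$)
$u{\left(j \right)} = \frac{7}{4} - \frac{j^{2}}{4}$ ($u{\left(j \right)} = - \frac{-7 + j j}{4} = - \frac{-7 + j^{2}}{4} = \frac{7}{4} - \frac{j^{2}}{4}$)
$F = \frac{1546}{595}$ ($F = 1546 \cdot \frac{1}{595} = \frac{1546}{595} \approx 2.5983$)
$- 690 \left(\frac{1}{-766 + u{\left(G \right)}} + F\right) = - 690 \left(\frac{1}{-766 + \left(\frac{7}{4} - \frac{22^{2}}{4}\right)} + \frac{1546}{595}\right) = - 690 \left(\frac{1}{-766 + \left(\frac{7}{4} - 121\right)} + \frac{1546}{595}\right) = - 690 \left(\frac{1}{-766 - \frac{477}{4}} + \frac{1546}{595}\right) = - 690 \left(\frac{1}{- \frac{3541}{4}} + \frac{1546}{595}\right) = - 690 \left(- \frac{4}{3541} + \frac{1546}{595}\right) = \left(-690\right) \frac{5472006}{2106895} = - \frac{755136828}{421379}$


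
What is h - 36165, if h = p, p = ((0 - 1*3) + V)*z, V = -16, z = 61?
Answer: -37324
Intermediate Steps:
p = -1159 (p = ((0 - 1*3) - 16)*61 = ((0 - 3) - 16)*61 = (-3 - 16)*61 = -19*61 = -1159)
h = -1159
h - 36165 = -1159 - 36165 = -37324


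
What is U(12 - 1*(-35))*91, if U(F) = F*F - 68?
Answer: 194831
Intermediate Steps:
U(F) = -68 + F**2 (U(F) = F**2 - 68 = -68 + F**2)
U(12 - 1*(-35))*91 = (-68 + (12 - 1*(-35))**2)*91 = (-68 + (12 + 35)**2)*91 = (-68 + 47**2)*91 = (-68 + 2209)*91 = 2141*91 = 194831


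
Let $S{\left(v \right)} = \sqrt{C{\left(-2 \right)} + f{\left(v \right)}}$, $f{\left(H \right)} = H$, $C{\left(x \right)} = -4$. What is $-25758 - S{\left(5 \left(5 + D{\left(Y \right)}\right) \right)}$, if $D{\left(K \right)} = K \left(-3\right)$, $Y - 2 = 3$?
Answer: $-25758 - 3 i \sqrt{6} \approx -25758.0 - 7.3485 i$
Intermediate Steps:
$Y = 5$ ($Y = 2 + 3 = 5$)
$D{\left(K \right)} = - 3 K$
$S{\left(v \right)} = \sqrt{-4 + v}$
$-25758 - S{\left(5 \left(5 + D{\left(Y \right)}\right) \right)} = -25758 - \sqrt{-4 + 5 \left(5 - 15\right)} = -25758 - \sqrt{-4 + 5 \left(-10\right)} = -25758 - \sqrt{-4 - 50} = -25758 - \sqrt{-54} = -25758 - 3 i \sqrt{6}$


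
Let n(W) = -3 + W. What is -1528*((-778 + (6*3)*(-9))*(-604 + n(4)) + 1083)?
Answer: -867755784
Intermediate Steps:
-1528*((-778 + (6*3)*(-9))*(-604 + n(4)) + 1083) = -1528*((-778 + (6*3)*(-9))*(-604 + (-3 + 4)) + 1083) = -1528*((-778 + 18*(-9))*(-604 + 1) + 1083) = -1528*((-778 - 162)*(-603) + 1083) = -1528*(-940*(-603) + 1083) = -1528*(566820 + 1083) = -1528*567903 = -867755784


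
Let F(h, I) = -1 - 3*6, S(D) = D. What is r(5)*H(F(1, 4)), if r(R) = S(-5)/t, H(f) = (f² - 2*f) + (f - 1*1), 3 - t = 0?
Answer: -1895/3 ≈ -631.67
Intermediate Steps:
F(h, I) = -19 (F(h, I) = -1 - 18 = -19)
t = 3 (t = 3 - 1*0 = 3 + 0 = 3)
H(f) = -1 + f² - f (H(f) = (f² - 2*f) + (f - 1) = (f² - 2*f) + (-1 + f) = -1 + f² - f)
r(R) = -5/3
r(5)*H(F(1, 4)) = -5*(-1 + (-19)² - 1*(-19))/3 = -5*(-1 + 361 + 19)/3 = -5/3*379 = -1895/3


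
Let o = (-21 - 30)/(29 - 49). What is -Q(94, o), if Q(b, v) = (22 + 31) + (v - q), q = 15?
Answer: -811/20 ≈ -40.550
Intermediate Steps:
o = 51/20 (o = -51/(-20) = -51*(-1/20) = 51/20 ≈ 2.5500)
Q(b, v) = 38 + v (Q(b, v) = (22 + 31) + (v - 1*15) = 53 + (v - 15) = 53 + (-15 + v) = 38 + v)
-Q(94, o) = -(38 + 51/20) = -1*811/20 = -811/20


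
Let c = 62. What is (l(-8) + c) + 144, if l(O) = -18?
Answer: 188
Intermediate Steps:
(l(-8) + c) + 144 = (-18 + 62) + 144 = 44 + 144 = 188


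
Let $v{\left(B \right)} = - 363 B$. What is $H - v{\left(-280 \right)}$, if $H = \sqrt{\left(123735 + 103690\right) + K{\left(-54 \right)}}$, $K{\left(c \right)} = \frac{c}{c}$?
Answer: $-101640 + \sqrt{227426} \approx -1.0116 \cdot 10^{5}$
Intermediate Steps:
$K{\left(c \right)} = 1$
$H = \sqrt{227426}$ ($H = \sqrt{\left(123735 + 103690\right) + 1} = \sqrt{227425 + 1} = \sqrt{227426} \approx 476.89$)
$H - v{\left(-280 \right)} = \sqrt{227426} - \left(-363\right) \left(-280\right) = \sqrt{227426} - 101640 = -101640 + \sqrt{227426}$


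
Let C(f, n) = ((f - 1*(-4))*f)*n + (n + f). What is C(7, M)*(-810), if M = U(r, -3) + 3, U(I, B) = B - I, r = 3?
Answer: 183870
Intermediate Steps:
M = -3 (M = (-3 - 1*3) + 3 = (-3 - 3) + 3 = -6 + 3 = -3)
C(f, n) = f + n + f*n*(4 + f) (C(f, n) = ((f + 4)*f)*n + (f + n) = ((4 + f)*f)*n + (f + n) = (f*(4 + f))*n + (f + n) = f*n*(4 + f) + (f + n) = f + n + f*n*(4 + f))
C(7, M)*(-810) = (7 - 3 - 3*7² + 4*7*(-3))*(-810) = (7 - 3 - 3*49 - 84)*(-810) = (7 - 3 - 147 - 84)*(-810) = -227*(-810) = 183870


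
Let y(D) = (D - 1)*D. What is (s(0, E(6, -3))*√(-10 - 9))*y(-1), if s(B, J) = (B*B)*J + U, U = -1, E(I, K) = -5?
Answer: -2*I*√19 ≈ -8.7178*I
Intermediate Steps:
y(D) = D*(-1 + D) (y(D) = (-1 + D)*D = D*(-1 + D))
s(B, J) = -1 + J*B² (s(B, J) = (B*B)*J - 1 = B²*J - 1 = J*B² - 1 = -1 + J*B²)
(s(0, E(6, -3))*√(-10 - 9))*y(-1) = ((-1 - 5*0²)*√(-10 - 9))*(-(-1 - 1)) = ((-1 - 5*0)*√(-19))*(-1*(-2)) = ((-1 + 0)*(I*√19))*2 = -I*√19*2 = -2*I*√19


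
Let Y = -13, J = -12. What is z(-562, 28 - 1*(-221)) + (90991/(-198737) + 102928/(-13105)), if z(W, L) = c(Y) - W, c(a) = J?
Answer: 1410798572759/2604448385 ≈ 541.69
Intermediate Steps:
c(a) = -12
z(W, L) = -12 - W
z(-562, 28 - 1*(-221)) + (90991/(-198737) + 102928/(-13105)) = (-12 - 1*(-562)) + (90991/(-198737) + 102928/(-13105)) = (-12 + 562) + (90991*(-1/198737) + 102928*(-1/13105)) = 550 + (-90991/198737 - 102928/13105) = 550 - 21648038991/2604448385 = 1410798572759/2604448385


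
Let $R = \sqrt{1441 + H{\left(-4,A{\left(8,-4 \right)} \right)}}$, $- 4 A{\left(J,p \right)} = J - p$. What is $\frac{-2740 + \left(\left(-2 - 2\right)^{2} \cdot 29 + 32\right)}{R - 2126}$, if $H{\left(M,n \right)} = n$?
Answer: $\frac{795124}{753073} + \frac{374 \sqrt{1438}}{753073} \approx 1.0747$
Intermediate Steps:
$A{\left(J,p \right)} = - \frac{J}{4} + \frac{p}{4}$ ($A{\left(J,p \right)} = - \frac{J - p}{4} = - \frac{J}{4} + \frac{p}{4}$)
$R = \sqrt{1438}$ ($R = \sqrt{1441 + \left(\left(- \frac{1}{4}\right) 8 + \frac{1}{4} \left(-4\right)\right)} = \sqrt{1441 - 3} = \sqrt{1438} \approx 37.921$)
$\frac{-2740 + \left(\left(-2 - 2\right)^{2} \cdot 29 + 32\right)}{R - 2126} = \frac{-2740 + \left(\left(-2 - 2\right)^{2} \cdot 29 + 32\right)}{\sqrt{1438} - 2126} = \frac{-2740 + \left(\left(-4\right)^{2} \cdot 29 + 32\right)}{-2126 + \sqrt{1438}} = \frac{-2740 + \left(16 \cdot 29 + 32\right)}{-2126 + \sqrt{1438}} = \frac{-2740 + \left(464 + 32\right)}{-2126 + \sqrt{1438}} = \frac{-2740 + 496}{-2126 + \sqrt{1438}} = - \frac{2244}{-2126 + \sqrt{1438}}$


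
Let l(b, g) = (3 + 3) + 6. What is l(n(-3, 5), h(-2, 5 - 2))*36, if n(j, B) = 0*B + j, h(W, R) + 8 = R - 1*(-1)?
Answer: 432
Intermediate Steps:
h(W, R) = -7 + R (h(W, R) = -8 + (R - 1*(-1)) = -8 + (R + 1) = -8 + (1 + R) = -7 + R)
n(j, B) = j (n(j, B) = 0 + j = j)
l(b, g) = 12 (l(b, g) = 6 + 6 = 12)
l(n(-3, 5), h(-2, 5 - 2))*36 = 12*36 = 432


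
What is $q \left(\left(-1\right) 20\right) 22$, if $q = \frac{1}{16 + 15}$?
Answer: $- \frac{440}{31} \approx -14.194$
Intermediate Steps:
$q = \frac{1}{31} \approx 0.032258$
$q \left(\left(-1\right) 20\right) 22 = \frac{\left(-1\right) 20}{31} \cdot 22 = \frac{1}{31} \left(-20\right) 22 = \left(- \frac{20}{31}\right) 22 = - \frac{440}{31}$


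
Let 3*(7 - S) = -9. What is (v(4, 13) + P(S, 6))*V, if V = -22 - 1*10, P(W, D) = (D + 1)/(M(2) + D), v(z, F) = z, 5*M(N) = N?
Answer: -163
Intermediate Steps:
S = 10 (S = 7 - 1/3*(-9) = 7 + 3 = 10)
M(N) = N/5
P(W, D) = (1 + D)/(2/5 + D) (P(W, D) = (D + 1)/((1/5)*2 + D) = (1 + D)/(2/5 + D))
V = -32 (V = -22 - 10 = -32)
(v(4, 13) + P(S, 6))*V = (4 + 5*(1 + 6)/(2 + 5*6))*(-32) = (4 + 5*7/(2 + 30))*(-32) = (4 + 5*7/32)*(-32) = (4 + 5*(1/32)*7)*(-32) = (4 + 35/32)*(-32) = (163/32)*(-32) = -163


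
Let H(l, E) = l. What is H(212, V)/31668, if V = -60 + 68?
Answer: 53/7917 ≈ 0.0066945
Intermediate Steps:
V = 8
H(212, V)/31668 = 212/31668 = 212*(1/31668) = 53/7917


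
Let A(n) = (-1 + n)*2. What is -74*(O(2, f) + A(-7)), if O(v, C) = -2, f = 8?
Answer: 1332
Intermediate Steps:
A(n) = -2 + 2*n
-74*(O(2, f) + A(-7)) = -74*(-2 + (-2 + 2*(-7))) = -74*(-2 + (-2 - 14)) = -74*(-2 - 16) = -74*(-18) = 1332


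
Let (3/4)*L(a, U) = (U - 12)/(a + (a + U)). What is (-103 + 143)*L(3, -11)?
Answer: 736/3 ≈ 245.33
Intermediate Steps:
L(a, U) = 4*(-12 + U)/(3*(U + 2*a)) (L(a, U) = 4*((U - 12)/(a + (a + U)))/3 = 4*((-12 + U)/(a + (U + a)))/3 = 4*((-12 + U)/(U + 2*a))/3 = 4*(-12 + U)/(3*(U + 2*a)))
(-103 + 143)*L(3, -11) = (-103 + 143)*(4*(-12 - 11)/(3*(-11 + 2*3))) = 40*((4/3)*(-23)/(-11 + 6)) = 40*((4/3)*(-23)/(-5)) = 40*((4/3)*(-1/5)*(-23)) = 40*(92/15) = 736/3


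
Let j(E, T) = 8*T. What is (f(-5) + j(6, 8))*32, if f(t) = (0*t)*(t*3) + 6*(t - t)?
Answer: 2048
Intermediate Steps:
f(t) = 0 (f(t) = 0*(3*t) + 6*0 = 0 + 0 = 0)
(f(-5) + j(6, 8))*32 = (0 + 8*8)*32 = (0 + 64)*32 = 64*32 = 2048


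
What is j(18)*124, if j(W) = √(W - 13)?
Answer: 124*√5 ≈ 277.27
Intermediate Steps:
j(W) = √(-13 + W)
j(18)*124 = √(-13 + 18)*124 = √5*124 = 124*√5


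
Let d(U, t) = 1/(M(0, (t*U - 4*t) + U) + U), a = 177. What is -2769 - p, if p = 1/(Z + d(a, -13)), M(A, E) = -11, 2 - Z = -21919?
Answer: -10076078269/3638887 ≈ -2769.0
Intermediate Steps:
Z = 21921 (Z = 2 - 1*(-21919) = 2 + 21919 = 21921)
d(U, t) = 1/(-11 + U)
p = 166/3638887 (p = 1/(21921 + 1/(-11 + 177)) = 1/(21921 + 1/166) = 1/(3638887/166) = 166/3638887 ≈ 4.5618e-5)
-2769 - p = -2769 - 1*166/3638887 = -2769 - 166/3638887 = -10076078269/3638887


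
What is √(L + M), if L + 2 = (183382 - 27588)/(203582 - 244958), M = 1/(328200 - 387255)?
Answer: I*√6640033526540245/33936940 ≈ 2.4011*I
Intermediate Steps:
M = -1/59055 (M = 1/(-59055) = -1/59055 ≈ -1.6933e-5)
L = -119273/20688 (L = -2 + (183382 - 27588)/(203582 - 244958) = -2 + 155794/(-41376) = -2 + 155794*(-1/41376) = -2 - 77897/20688 = -119273/20688 ≈ -5.7653)
√(L + M) = √(-119273/20688 - 1/59055) = √(-782631967/135747760) = I*√6640033526540245/33936940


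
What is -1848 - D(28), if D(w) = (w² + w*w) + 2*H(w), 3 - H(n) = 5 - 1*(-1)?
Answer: -3410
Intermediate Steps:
H(n) = -3 (H(n) = 3 - (5 - 1*(-1)) = 3 - (5 + 1) = 3 - 1*6 = 3 - 6 = -3)
D(w) = -6 + 2*w² (D(w) = (w² + w*w) + 2*(-3) = (w² + w²) - 6 = 2*w² - 6 = -6 + 2*w²)
-1848 - D(28) = -1848 - (-6 + 2*28²) = -1848 - (-6 + 2*784) = -1848 - (-6 + 1568) = -1848 - 1*1562 = -1848 - 1562 = -3410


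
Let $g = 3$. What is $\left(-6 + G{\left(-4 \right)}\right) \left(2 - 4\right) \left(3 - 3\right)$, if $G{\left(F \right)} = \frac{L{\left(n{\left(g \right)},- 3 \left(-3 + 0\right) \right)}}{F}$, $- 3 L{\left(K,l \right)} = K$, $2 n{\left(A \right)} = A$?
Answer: $0$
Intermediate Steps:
$n{\left(A \right)} = \frac{A}{2}$
$L{\left(K,l \right)} = - \frac{K}{3}$
$G{\left(F \right)} = - \frac{1}{2 F}$ ($G{\left(F \right)} = \frac{\left(- \frac{1}{3}\right) \frac{1}{2} \cdot 3}{F} = \frac{\left(- \frac{1}{3}\right) \frac{3}{2}}{F} = - \frac{1}{2 F}$)
$\left(-6 + G{\left(-4 \right)}\right) \left(2 - 4\right) \left(3 - 3\right) = \left(-6 - \frac{1}{2 \left(-4\right)}\right) \left(2 - 4\right) \left(3 - 3\right) = \left(-6 - - \frac{1}{8}\right) \left(\left(-2\right) 0\right) = \left(-6 + \frac{1}{8}\right) 0 = \left(- \frac{47}{8}\right) 0 = 0$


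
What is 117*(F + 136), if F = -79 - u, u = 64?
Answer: -819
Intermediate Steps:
F = -143 (F = -79 - 1*64 = -79 - 64 = -143)
117*(F + 136) = 117*(-143 + 136) = 117*(-7) = -819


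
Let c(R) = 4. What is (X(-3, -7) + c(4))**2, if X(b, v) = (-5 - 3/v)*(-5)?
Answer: 35344/49 ≈ 721.31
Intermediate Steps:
X(b, v) = 25 + 15/v
(X(-3, -7) + c(4))**2 = ((25 + 15/(-7)) + 4)**2 = ((25 + 15*(-1/7)) + 4)**2 = ((25 - 15/7) + 4)**2 = (160/7 + 4)**2 = (188/7)**2 = 35344/49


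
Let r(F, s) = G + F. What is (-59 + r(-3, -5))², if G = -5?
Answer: 4489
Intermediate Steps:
r(F, s) = -5 + F
(-59 + r(-3, -5))² = (-59 + (-5 - 3))² = (-59 - 8)² = (-67)² = 4489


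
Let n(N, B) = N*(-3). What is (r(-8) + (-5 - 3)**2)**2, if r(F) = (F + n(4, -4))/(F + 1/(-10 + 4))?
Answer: 10601536/2401 ≈ 4415.5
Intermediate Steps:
n(N, B) = -3*N
r(F) = (-12 + F)/(-1/6 + F) (r(F) = (F - 3*4)/(F + 1/(-10 + 4)) = (F - 12)/(F + 1/(-6)) = (-12 + F)/(F - 1/6) = (-12 + F)/(-1/6 + F))
(r(-8) + (-5 - 3)**2)**2 = (6*(-12 - 8)/(-1 + 6*(-8)) + (-5 - 3)**2)**2 = (6*(-20)/(-1 - 48) + (-8)**2)**2 = (6*(-20)/(-49) + 64)**2 = (6*(-1/49)*(-20) + 64)**2 = (120/49 + 64)**2 = (3256/49)**2 = 10601536/2401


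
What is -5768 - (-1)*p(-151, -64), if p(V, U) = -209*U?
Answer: 7608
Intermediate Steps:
-5768 - (-1)*p(-151, -64) = -5768 - (-1)*(-209*(-64)) = -5768 - (-1)*13376 = -5768 - 1*(-13376) = -5768 + 13376 = 7608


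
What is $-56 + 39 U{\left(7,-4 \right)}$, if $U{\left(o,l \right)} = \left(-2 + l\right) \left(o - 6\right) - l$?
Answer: $-134$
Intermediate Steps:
$U{\left(o,l \right)} = - l + \left(-6 + o\right) \left(-2 + l\right)$ ($U{\left(o,l \right)} = \left(-2 + l\right) \left(-6 + o\right) - l = \left(-6 + o\right) \left(-2 + l\right) - l = - l + \left(-6 + o\right) \left(-2 + l\right)$)
$-56 + 39 U{\left(7,-4 \right)} = -56 + 39 \left(12 - -28 - 14 - 28\right) = -56 + 39 \left(12 + 28 - 14 - 28\right) = -56 + 39 \left(-2\right) = -56 - 78 = -134$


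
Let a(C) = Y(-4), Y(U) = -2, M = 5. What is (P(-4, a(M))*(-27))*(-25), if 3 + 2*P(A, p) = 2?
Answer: -675/2 ≈ -337.50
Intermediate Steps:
a(C) = -2
P(A, p) = -1/2 (P(A, p) = -3/2 + (1/2)*2 = -3/2 + 1 = -1/2)
(P(-4, a(M))*(-27))*(-25) = -1/2*(-27)*(-25) = (27/2)*(-25) = -675/2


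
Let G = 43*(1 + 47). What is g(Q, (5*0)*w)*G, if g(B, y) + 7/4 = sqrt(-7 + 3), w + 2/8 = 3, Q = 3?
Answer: -3612 + 4128*I ≈ -3612.0 + 4128.0*I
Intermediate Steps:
w = 11/4 (w = -1/4 + 3 = 11/4 ≈ 2.7500)
g(B, y) = -7/4 + 2*I (g(B, y) = -7/4 + sqrt(-7 + 3) = -7/4 + sqrt(-4) = -7/4 + 2*I)
G = 2064 (G = 43*48 = 2064)
g(Q, (5*0)*w)*G = (-7/4 + 2*I)*2064 = -3612 + 4128*I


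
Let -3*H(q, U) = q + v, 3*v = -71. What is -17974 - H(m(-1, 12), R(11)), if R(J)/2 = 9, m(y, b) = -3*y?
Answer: -161828/9 ≈ -17981.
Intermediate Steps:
R(J) = 18 (R(J) = 2*9 = 18)
v = -71/3 (v = (⅓)*(-71) = -71/3 ≈ -23.667)
H(q, U) = 71/9 - q/3 (H(q, U) = -(q - 71/3)/3 = -(-71/3 + q)/3 = 71/9 - q/3)
-17974 - H(m(-1, 12), R(11)) = -17974 - (71/9 - (-1)*(-1)) = -17974 - (71/9 - ⅓*3) = -17974 - (71/9 - 1) = -17974 - 1*62/9 = -17974 - 62/9 = -161828/9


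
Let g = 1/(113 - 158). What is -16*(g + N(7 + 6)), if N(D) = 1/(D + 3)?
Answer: -29/45 ≈ -0.64444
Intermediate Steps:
N(D) = 1/(3 + D)
g = -1/45 (g = 1/(-45) = -1/45 ≈ -0.022222)
-16*(g + N(7 + 6)) = -16*(-1/45 + 1/(3 + (7 + 6))) = -16*(-1/45 + 1/(3 + 13)) = -16*(-1/45 + 1/16) = -16*29/720 = -29/45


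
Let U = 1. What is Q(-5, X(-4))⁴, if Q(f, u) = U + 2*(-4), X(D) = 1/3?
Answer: 2401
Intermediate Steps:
X(D) = ⅓
Q(f, u) = -7 (Q(f, u) = 1 + 2*(-4) = 1 - 8 = -7)
Q(-5, X(-4))⁴ = (-7)⁴ = 2401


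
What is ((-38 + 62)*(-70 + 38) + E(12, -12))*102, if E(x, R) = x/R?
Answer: -78438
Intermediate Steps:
((-38 + 62)*(-70 + 38) + E(12, -12))*102 = ((-38 + 62)*(-70 + 38) + 12/(-12))*102 = (24*(-32) + 12*(-1/12))*102 = (-768 - 1)*102 = -769*102 = -78438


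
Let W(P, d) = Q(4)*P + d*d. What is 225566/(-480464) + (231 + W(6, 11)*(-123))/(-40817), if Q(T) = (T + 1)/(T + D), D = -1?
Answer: -788099087/9805549544 ≈ -0.080373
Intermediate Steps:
Q(T) = (1 + T)/(-1 + T) (Q(T) = (T + 1)/(T - 1) = (1 + T)/(-1 + T))
W(P, d) = d**2 + 5*P/3 (W(P, d) = ((1 + 4)/(-1 + 4))*P + d*d = (5/3)*P + d**2 = ((1/3)*5)*P + d**2 = 5*P/3 + d**2 = d**2 + 5*P/3)
225566/(-480464) + (231 + W(6, 11)*(-123))/(-40817) = 225566/(-480464) + (231 + (11**2 + (5/3)*6)*(-123))/(-40817) = 225566*(-1/480464) + (231 + (121 + 10)*(-123))*(-1/40817) = -112783/240232 + (231 + 131*(-123))*(-1/40817) = -112783/240232 + (231 - 16113)*(-1/40817) = -112783/240232 - 15882*(-1/40817) = -112783/240232 + 15882/40817 = -788099087/9805549544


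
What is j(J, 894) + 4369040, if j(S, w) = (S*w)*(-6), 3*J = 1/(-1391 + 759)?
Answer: 690308767/158 ≈ 4.3690e+6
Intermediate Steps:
J = -1/1896 (J = 1/(3*(-1391 + 759)) = (⅓)/(-632) = (⅓)*(-1/632) = -1/1896 ≈ -0.00052743)
j(S, w) = -6*S*w
j(J, 894) + 4369040 = -6*(-1/1896)*894 + 4369040 = 447/158 + 4369040 = 690308767/158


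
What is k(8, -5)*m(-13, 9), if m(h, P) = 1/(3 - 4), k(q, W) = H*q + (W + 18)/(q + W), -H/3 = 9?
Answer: 635/3 ≈ 211.67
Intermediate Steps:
H = -27 (H = -3*9 = -27)
k(q, W) = -27*q + (18 + W)/(W + q) (k(q, W) = -27*q + (W + 18)/(q + W) = -27*q + (18 + W)/(W + q))
m(h, P) = -1 (m(h, P) = 1/(-1) = -1)
k(8, -5)*m(-13, 9) = ((18 - 5 - 27*8**2 - 27*(-5)*8)/(-5 + 8))*(-1) = ((18 - 5 - 27*64 + 1080)/3)*(-1) = ((18 - 5 - 1728 + 1080)/3)*(-1) = ((1/3)*(-635))*(-1) = -635/3*(-1) = 635/3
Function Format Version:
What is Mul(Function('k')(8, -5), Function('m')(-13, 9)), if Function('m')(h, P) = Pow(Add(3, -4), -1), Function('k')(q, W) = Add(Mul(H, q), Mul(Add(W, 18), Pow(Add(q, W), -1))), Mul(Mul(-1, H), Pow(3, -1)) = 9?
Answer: Rational(635, 3) ≈ 211.67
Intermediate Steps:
H = -27 (H = Mul(-3, 9) = -27)
Function('k')(q, W) = Add(Mul(-27, q), Mul(Pow(Add(W, q), -1), Add(18, W))) (Function('k')(q, W) = Add(Mul(-27, q), Mul(Add(W, 18), Pow(Add(q, W), -1))) = Add(Mul(-27, q), Mul(Add(18, W), Pow(Add(W, q), -1))) = Add(Mul(-27, q), Mul(Pow(Add(W, q), -1), Add(18, W))))
Function('m')(h, P) = -1 (Function('m')(h, P) = Pow(-1, -1) = -1)
Mul(Function('k')(8, -5), Function('m')(-13, 9)) = Mul(Mul(Pow(Add(-5, 8), -1), Add(18, -5, Mul(-27, Pow(8, 2)), Mul(-27, -5, 8))), -1) = Mul(Mul(Pow(3, -1), Add(18, -5, Mul(-27, 64), 1080)), -1) = Mul(Mul(Rational(1, 3), Add(18, -5, -1728, 1080)), -1) = Mul(Mul(Rational(1, 3), -635), -1) = Mul(Rational(-635, 3), -1) = Rational(635, 3)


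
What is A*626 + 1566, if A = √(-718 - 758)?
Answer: 1566 + 3756*I*√41 ≈ 1566.0 + 24050.0*I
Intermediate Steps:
A = 6*I*√41 (A = √(-1476) = 6*I*√41 ≈ 38.419*I)
A*626 + 1566 = (6*I*√41)*626 + 1566 = 3756*I*√41 + 1566 = 1566 + 3756*I*√41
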